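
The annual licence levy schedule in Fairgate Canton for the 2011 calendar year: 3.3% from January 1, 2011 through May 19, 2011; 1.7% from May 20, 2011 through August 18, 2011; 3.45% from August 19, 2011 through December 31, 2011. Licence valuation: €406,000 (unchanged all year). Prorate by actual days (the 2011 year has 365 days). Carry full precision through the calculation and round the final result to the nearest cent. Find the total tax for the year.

€12,003.70

January 1 – May 19, 2011: 139 days at 3.3% → €406,000 × 3.3% × 139/365 = €5,102.2521
May 20 – August 18, 2011: 91 days at 1.7% → €406,000 × 1.7% × 91/365 = €1,720.7726
August 19 – December 31, 2011: 135 days at 3.45% → €406,000 × 3.45% × 135/365 = €5,180.6712
Total = €12,003.6959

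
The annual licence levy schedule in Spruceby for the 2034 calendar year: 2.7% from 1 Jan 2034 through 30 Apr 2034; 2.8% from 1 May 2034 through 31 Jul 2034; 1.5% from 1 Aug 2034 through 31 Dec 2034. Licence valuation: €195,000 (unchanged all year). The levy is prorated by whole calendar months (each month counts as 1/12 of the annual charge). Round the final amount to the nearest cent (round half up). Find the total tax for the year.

€4,338.75

1 Jan – 30 Apr 2034: 4 months at 2.7% → €195,000 × 2.7% × 4/12 = €1,755.0000
1 May – 31 Jul 2034: 3 months at 2.8% → €195,000 × 2.8% × 3/12 = €1,365.0000
1 Aug – 31 Dec 2034: 5 months at 1.5% → €195,000 × 1.5% × 5/12 = €1,218.7500
Total = €4,338.7500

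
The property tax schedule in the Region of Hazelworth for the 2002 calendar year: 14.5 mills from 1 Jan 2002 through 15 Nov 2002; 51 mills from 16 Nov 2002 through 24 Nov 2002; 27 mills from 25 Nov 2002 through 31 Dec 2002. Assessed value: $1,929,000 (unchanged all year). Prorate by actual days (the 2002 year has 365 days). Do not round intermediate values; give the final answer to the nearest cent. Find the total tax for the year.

$32,150.88

1 Jan – 15 Nov 2002: 319 days at 14.5 mills → $1,929,000 × 1.45% × 319/365 = $24,445.4507
16 Nov – 24 Nov 2002: 9 days at 51 mills → $1,929,000 × 5.1% × 9/365 = $2,425.7836
25 Nov – 31 Dec 2002: 37 days at 27 mills → $1,929,000 × 2.7% × 37/365 = $5,279.6466
Total = $32,150.8808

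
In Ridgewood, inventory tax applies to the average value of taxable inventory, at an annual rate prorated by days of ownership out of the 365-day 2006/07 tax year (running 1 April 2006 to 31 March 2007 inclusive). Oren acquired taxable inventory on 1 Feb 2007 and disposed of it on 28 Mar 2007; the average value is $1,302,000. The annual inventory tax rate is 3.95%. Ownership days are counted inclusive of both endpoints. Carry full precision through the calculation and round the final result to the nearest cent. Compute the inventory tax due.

$7,890.48

Days held (1 Feb – 28 Mar 2007): 56 out of 365
Tax = $1,302,000 × 3.95% × 56/365 = $7,890.4767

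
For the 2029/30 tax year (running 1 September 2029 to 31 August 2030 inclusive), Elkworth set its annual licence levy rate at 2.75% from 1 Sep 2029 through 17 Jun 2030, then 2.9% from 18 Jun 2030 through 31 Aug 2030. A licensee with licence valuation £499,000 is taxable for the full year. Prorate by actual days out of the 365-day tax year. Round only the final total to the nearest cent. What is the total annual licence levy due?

£13,876.30

1 Sep 2029 – 17 Jun 2030: 290 days at 2.75% → £499,000 × 2.75% × 290/365 = £10,902.8082
18 Jun – 31 Aug 2030: 75 days at 2.9% → £499,000 × 2.9% × 75/365 = £2,973.4932
Total = £13,876.3014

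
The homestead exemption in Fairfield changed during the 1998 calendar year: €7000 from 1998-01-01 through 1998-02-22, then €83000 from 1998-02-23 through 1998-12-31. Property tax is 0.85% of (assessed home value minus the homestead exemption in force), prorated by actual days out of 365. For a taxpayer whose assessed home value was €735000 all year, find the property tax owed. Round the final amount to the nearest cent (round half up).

1998-01-01 to 1998-02-22: 53 days, exemption €7000 → (€735000 − €7000) × 0.85% × 53/365 = €898.5315
1998-02-23 to 1998-12-31: 312 days, exemption €83000 → (€735000 − €83000) × 0.85% × 312/365 = €4737.2712
Total = €5635.8027

€5635.80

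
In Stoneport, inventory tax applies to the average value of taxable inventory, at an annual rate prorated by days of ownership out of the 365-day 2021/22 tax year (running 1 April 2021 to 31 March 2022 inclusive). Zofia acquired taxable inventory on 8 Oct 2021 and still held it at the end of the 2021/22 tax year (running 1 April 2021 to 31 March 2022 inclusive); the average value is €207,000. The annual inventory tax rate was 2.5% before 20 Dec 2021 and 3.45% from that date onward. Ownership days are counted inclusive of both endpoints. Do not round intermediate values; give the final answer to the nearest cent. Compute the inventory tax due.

€3,030.71

8 Oct – 19 Dec 2021: 73 days at 2.5% → €207,000 × 2.5% × 73/365 = €1,035.0000
20 Dec 2021 – 31 Mar 2022: 102 days at 3.45% → €207,000 × 3.45% × 102/365 = €1,995.7068
Total = €3,030.7068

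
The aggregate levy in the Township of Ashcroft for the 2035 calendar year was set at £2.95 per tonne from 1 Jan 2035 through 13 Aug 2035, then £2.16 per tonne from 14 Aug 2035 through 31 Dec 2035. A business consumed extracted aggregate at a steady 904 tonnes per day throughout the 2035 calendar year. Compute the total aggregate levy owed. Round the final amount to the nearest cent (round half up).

£873399.60

1 Jan – 13 Aug 2035: 225 days × 904 tonnes/day = 203,400 tonnes at £2.95/tonne → £600030.00
14 Aug – 31 Dec 2035: 140 days × 904 tonnes/day = 126,560 tonnes at £2.16/tonne → £273369.60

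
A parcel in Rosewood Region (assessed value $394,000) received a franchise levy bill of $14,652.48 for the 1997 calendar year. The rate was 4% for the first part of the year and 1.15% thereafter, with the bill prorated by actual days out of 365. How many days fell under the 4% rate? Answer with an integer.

329 days

Let d = days at the first rate; then 365 − d days at the second rate.
$394,000 × [4%·d + 1.15%·(365−d)] / 365 = $14,652.48
Solving gives d = 329, so the new rate took effect on 26 November 1997.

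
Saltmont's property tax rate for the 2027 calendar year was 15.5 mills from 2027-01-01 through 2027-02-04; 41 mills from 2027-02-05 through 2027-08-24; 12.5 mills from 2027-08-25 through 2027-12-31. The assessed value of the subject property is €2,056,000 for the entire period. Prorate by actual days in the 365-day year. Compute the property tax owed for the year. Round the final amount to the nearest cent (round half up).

€58,559.39

2027-01-01 to 2027-02-04: 35 days at 15.5 mills → €2,056,000 × 1.55% × 35/365 = €3,055.8356
2027-02-05 to 2027-08-24: 201 days at 41 mills → €2,056,000 × 4.1% × 201/365 = €46,420.5370
2027-08-25 to 2027-12-31: 129 days at 12.5 mills → €2,056,000 × 1.25% × 129/365 = €9,083.0137
Total = €58,559.3863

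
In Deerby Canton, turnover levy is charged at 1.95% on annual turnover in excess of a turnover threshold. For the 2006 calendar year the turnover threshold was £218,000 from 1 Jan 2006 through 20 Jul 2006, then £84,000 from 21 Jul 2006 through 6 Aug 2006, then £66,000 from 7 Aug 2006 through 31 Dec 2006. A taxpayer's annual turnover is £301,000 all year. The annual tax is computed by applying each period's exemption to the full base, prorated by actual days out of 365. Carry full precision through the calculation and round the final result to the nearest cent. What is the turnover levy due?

£2,933.92

1 Jan – 20 Jul 2006: 201 days, exemption £218,000 → (£301,000 − £218,000) × 1.95% × 201/365 = £891.2836
21 Jul – 6 Aug 2006: 17 days, exemption £84,000 → (£301,000 − £84,000) × 1.95% × 17/365 = £197.0836
7 Aug – 31 Dec 2006: 147 days, exemption £66,000 → (£301,000 − £66,000) × 1.95% × 147/365 = £1,845.5548
Total = £2,933.9219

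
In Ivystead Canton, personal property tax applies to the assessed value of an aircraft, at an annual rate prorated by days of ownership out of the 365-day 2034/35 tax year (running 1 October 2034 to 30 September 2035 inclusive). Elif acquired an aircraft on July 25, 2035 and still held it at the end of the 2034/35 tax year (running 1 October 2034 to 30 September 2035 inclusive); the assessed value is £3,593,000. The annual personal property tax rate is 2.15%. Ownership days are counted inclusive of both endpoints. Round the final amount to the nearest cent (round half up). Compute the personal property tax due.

£14,391.69

Days held (July 25 – September 30, 2035): 68 out of 365
Tax = £3,593,000 × 2.15% × 68/365 = £14,391.6877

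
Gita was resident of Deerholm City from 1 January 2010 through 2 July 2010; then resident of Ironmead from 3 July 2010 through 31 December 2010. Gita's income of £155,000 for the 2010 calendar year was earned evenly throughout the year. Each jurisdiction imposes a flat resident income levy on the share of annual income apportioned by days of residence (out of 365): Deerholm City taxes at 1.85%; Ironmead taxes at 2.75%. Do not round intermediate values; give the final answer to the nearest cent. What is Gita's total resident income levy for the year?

Deerholm City, 1 January – 2 July 2010: 183 days → £155,000 × 1.85% × 183/365 = £1,437.6781
Ironmead, 3 July – 31 December 2010: 182 days → £155,000 × 2.75% × 182/365 = £2,125.4110
Total = £3,563.0890

£3,563.09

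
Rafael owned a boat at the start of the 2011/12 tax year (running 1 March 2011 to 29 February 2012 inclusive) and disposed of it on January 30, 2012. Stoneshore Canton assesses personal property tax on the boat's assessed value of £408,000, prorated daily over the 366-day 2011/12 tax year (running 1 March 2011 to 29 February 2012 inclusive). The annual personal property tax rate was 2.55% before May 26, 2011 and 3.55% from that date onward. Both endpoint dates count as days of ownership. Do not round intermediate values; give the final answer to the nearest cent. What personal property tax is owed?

March 1 – May 25, 2011: 86 days at 2.55% → £408,000 × 2.55% × 86/366 = £2,444.6557
May 26, 2011 – January 30, 2012: 250 days at 3.55% → £408,000 × 3.55% × 250/366 = £9,893.4426
Total = £12,338.0984

£12,338.10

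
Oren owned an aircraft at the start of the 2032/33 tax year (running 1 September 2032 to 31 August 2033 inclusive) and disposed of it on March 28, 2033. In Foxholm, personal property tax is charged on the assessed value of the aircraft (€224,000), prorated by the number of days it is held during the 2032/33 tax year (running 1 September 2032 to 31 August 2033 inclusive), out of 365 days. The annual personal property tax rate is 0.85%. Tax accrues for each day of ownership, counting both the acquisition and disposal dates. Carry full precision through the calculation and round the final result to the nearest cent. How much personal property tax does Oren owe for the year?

€1,090.24

Days held (September 1, 2032 – March 28, 2033): 209 out of 365
Tax = €224,000 × 0.85% × 209/365 = €1,090.2356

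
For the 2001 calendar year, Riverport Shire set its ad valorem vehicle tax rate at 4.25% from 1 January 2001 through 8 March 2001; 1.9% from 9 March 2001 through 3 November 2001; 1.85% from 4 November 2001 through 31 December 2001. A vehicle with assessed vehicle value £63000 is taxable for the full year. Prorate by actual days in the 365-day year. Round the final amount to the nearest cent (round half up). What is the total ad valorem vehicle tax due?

£1463.76

1 January – 8 March 2001: 67 days at 4.25% → £63000 × 4.25% × 67/365 = £491.4863
9 March – 3 November 2001: 240 days at 1.9% → £63000 × 1.9% × 240/365 = £787.0685
4 November – 31 December 2001: 58 days at 1.85% → £63000 × 1.85% × 58/365 = £185.2027
Total = £1463.7575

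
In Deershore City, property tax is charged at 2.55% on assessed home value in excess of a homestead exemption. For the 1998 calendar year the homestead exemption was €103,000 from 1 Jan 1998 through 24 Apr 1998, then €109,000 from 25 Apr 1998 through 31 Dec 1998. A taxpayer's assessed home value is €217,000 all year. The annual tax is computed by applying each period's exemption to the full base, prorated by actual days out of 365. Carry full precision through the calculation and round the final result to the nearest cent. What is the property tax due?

1 Jan – 24 Apr 1998: 114 days, exemption €103,000 → (€217,000 − €103,000) × 2.55% × 114/365 = €907.9397
25 Apr – 31 Dec 1998: 251 days, exemption €109,000 → (€217,000 − €109,000) × 2.55% × 251/365 = €1,893.8466
Total = €2,801.7863

€2,801.79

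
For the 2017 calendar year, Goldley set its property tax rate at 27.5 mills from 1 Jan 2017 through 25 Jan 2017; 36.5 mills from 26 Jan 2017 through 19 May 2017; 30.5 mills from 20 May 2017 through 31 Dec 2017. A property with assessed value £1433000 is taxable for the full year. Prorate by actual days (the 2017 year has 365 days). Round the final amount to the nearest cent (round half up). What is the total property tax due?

1 Jan – 25 Jan 2017: 25 days at 27.5 mills → £1433000 × 2.75% × 25/365 = £2699.1438
26 Jan – 19 May 2017: 114 days at 36.5 mills → £1433000 × 3.65% × 114/365 = £16336.2000
20 May – 31 Dec 2017: 226 days at 30.5 mills → £1433000 × 3.05% × 226/365 = £27062.1068
Total = £46097.4507

£46097.45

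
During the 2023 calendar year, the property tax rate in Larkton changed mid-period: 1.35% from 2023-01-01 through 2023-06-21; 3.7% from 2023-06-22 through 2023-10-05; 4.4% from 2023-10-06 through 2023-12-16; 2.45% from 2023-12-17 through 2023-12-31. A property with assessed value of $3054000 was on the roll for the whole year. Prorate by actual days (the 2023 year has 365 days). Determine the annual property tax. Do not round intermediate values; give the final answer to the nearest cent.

$81826.28

2023-01-01 to 2023-06-21: 172 days at 1.35% → $3054000 × 1.35% × 172/365 = $19428.4603
2023-06-22 to 2023-10-05: 106 days at 3.7% → $3054000 × 3.7% × 106/365 = $32815.8575
2023-10-06 to 2023-12-16: 72 days at 4.4% → $3054000 × 4.4% × 72/365 = $26507.0466
2023-12-17 to 2023-12-31: 15 days at 2.45% → $3054000 × 2.45% × 15/365 = $3074.9178
Total = $81826.2822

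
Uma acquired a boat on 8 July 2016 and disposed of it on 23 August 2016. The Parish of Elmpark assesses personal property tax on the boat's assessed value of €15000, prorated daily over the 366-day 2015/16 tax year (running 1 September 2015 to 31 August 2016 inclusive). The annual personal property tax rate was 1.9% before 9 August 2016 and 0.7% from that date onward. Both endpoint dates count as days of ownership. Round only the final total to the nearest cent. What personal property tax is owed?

€29.22

8 July – 8 August 2016: 32 days at 1.9% → €15000 × 1.9% × 32/366 = €24.9180
9 August – 23 August 2016: 15 days at 0.7% → €15000 × 0.7% × 15/366 = €4.3033
Total = €29.2213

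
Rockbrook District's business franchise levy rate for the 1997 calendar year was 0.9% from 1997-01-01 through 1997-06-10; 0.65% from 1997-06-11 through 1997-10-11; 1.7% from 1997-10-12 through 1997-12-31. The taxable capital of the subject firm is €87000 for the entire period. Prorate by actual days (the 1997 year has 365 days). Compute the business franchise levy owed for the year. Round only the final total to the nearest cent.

€864.16

1997-01-01 to 1997-06-10: 161 days at 0.9% → €87000 × 0.9% × 161/365 = €345.3781
1997-06-11 to 1997-10-11: 123 days at 0.65% → €87000 × 0.65% × 123/365 = €190.5658
1997-10-12 to 1997-12-31: 81 days at 1.7% → €87000 × 1.7% × 81/365 = €328.2164
Total = €864.1603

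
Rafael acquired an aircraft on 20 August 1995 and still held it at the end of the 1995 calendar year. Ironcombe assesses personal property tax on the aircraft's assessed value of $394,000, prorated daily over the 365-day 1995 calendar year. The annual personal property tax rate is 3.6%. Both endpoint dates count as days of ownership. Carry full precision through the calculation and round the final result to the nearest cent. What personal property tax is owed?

$5,207.28

Days held (20 August – 31 December 1995): 134 out of 365
Tax = $394,000 × 3.6% × 134/365 = $5,207.2767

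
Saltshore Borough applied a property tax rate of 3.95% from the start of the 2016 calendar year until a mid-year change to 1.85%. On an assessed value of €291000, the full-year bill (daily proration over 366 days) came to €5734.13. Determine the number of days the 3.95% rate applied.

21 days

Let d = days at the first rate; then 366 − d days at the second rate.
€291000 × [3.95%·d + 1.85%·(366−d)] / 366 = €5734.13
Solving gives d = 21, so the new rate took effect on 22 Jan 2016.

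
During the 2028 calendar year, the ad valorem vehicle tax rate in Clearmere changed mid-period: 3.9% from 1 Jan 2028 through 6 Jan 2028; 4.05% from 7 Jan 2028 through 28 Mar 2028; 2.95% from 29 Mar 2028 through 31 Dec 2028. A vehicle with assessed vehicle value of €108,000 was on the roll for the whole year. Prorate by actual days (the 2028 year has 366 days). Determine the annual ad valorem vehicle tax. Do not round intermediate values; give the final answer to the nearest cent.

1 Jan – 6 Jan 2028: 6 days at 3.9% → €108,000 × 3.9% × 6/366 = €69.0492
7 Jan – 28 Mar 2028: 82 days at 4.05% → €108,000 × 4.05% × 82/366 = €979.9672
29 Mar – 31 Dec 2028: 278 days at 2.95% → €108,000 × 2.95% × 278/366 = €2,419.9672
Total = €3,468.9836

€3,468.98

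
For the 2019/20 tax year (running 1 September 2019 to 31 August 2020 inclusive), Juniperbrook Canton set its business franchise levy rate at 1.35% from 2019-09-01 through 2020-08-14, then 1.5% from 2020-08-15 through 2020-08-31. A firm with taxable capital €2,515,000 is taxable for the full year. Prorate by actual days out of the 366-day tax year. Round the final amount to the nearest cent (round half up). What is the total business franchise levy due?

€34,127.73

2019-09-01 to 2020-08-14: 349 days at 1.35% → €2,515,000 × 1.35% × 349/366 = €32,375.4713
2020-08-15 to 2020-08-31: 17 days at 1.5% → €2,515,000 × 1.5% × 17/366 = €1,752.2541
Total = €34,127.7254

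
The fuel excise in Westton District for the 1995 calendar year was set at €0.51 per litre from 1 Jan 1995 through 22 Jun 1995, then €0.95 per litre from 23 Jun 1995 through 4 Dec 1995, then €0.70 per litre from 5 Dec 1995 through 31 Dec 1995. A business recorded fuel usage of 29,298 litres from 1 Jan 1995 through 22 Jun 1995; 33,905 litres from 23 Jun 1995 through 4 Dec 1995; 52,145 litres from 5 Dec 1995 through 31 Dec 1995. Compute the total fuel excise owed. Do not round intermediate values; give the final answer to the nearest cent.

1 Jan – 22 Jun 1995: 29,298 litres at €0.51/litre → €14,941.98
23 Jun – 4 Dec 1995: 33,905 litres at €0.95/litre → €32,209.75
5 Dec – 31 Dec 1995: 52,145 litres at €0.70/litre → €36,501.50

€83,653.23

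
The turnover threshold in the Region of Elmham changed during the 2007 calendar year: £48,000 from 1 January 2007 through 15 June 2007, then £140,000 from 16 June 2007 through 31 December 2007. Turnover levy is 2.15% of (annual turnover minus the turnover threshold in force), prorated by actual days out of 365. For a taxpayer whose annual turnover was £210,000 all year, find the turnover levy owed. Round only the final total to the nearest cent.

1 January – 15 June 2007: 166 days, exemption £48,000 → (£210,000 − £48,000) × 2.15% × 166/365 = £1,584.0493
16 June – 31 December 2007: 199 days, exemption £140,000 → (£210,000 − £140,000) × 2.15% × 199/365 = £820.5342
Total = £2,404.5836

£2,404.58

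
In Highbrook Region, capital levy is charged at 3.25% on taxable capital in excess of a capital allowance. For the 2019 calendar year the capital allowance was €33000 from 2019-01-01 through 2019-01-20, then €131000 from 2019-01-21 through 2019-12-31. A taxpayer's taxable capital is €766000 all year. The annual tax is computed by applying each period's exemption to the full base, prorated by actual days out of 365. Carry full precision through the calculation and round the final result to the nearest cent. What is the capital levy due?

€20812.02

2019-01-01 to 2019-01-20: 20 days, exemption €33000 → (€766000 − €33000) × 3.25% × 20/365 = €1305.3425
2019-01-21 to 2019-12-31: 345 days, exemption €131000 → (€766000 − €131000) × 3.25% × 345/365 = €19506.6781
Total = €20812.0205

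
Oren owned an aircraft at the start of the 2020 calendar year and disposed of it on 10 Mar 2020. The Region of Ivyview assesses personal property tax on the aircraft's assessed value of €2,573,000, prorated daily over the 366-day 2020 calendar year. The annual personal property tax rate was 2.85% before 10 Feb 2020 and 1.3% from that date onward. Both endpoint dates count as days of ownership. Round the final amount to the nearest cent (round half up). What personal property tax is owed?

€10,755.98

1 Jan – 9 Feb 2020: 40 days at 2.85% → €2,573,000 × 2.85% × 40/366 = €8,014.2623
10 Feb – 10 Mar 2020: 30 days at 1.3% → €2,573,000 × 1.3% × 30/366 = €2,741.7213
Total = €10,755.9836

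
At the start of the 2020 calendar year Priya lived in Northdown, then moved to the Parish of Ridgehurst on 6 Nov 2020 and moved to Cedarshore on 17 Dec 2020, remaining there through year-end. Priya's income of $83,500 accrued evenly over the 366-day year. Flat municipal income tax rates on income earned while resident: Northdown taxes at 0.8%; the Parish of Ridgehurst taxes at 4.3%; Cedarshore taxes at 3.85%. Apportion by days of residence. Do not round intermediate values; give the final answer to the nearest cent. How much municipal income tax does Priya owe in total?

$1,099.76

Northdown, 1 Jan – 5 Nov 2020: 310 days → $83,500 × 0.8% × 310/366 = $565.7923
The Parish of Ridgehurst, 6 Nov – 16 Dec 2020: 41 days → $83,500 × 4.3% × 41/366 = $402.2145
Cedarshore, 17 Dec – 31 Dec 2020: 15 days → $83,500 × 3.85% × 15/366 = $131.7520
Total = $1,099.7589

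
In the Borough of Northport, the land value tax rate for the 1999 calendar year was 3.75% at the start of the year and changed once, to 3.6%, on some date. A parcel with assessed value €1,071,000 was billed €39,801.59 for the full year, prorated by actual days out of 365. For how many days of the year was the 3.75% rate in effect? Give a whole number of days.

283 days

Let d = days at the first rate; then 365 − d days at the second rate.
€1,071,000 × [3.75%·d + 3.6%·(365−d)] / 365 = €39,801.59
Solving gives d = 283, so the new rate took effect on 11 Oct 1999.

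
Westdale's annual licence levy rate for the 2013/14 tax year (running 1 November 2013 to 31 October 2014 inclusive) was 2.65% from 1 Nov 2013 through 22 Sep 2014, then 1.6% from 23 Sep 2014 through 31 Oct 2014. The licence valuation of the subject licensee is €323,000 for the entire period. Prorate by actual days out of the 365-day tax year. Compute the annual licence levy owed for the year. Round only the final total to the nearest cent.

€8,197.12

1 Nov 2013 – 22 Sep 2014: 326 days at 2.65% → €323,000 × 2.65% × 326/365 = €7,644.9233
23 Sep – 31 Oct 2014: 39 days at 1.6% → €323,000 × 1.6% × 39/365 = €552.1973
Total = €8,197.1205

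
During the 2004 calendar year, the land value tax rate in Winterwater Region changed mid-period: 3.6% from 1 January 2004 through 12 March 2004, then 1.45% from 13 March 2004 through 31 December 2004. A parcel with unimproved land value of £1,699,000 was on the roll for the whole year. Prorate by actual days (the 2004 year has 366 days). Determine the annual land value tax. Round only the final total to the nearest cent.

£31,821.43

1 January – 12 March 2004: 72 days at 3.6% → £1,699,000 × 3.6% × 72/366 = £12,032.2623
13 March – 31 December 2004: 294 days at 1.45% → £1,699,000 × 1.45% × 294/366 = £19,789.1721
Total = £31,821.4344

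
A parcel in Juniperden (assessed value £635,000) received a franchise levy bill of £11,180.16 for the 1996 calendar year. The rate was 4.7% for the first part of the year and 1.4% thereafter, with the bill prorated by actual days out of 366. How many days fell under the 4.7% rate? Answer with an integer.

40 days

Let d = days at the first rate; then 366 − d days at the second rate.
£635,000 × [4.7%·d + 1.4%·(366−d)] / 366 = £11,180.16
Solving gives d = 40, so the new rate took effect on February 10, 1996.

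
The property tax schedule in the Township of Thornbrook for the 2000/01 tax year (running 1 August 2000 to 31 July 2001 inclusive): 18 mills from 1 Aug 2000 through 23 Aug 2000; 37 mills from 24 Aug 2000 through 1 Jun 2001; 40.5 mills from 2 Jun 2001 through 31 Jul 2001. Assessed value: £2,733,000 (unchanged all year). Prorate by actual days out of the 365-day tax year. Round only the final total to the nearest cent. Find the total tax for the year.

£99,421.30

1 Aug – 23 Aug 2000: 23 days at 18 mills → £2,733,000 × 1.8% × 23/365 = £3,099.8959
24 Aug 2000 – 1 Jun 2001: 282 days at 37 mills → £2,733,000 × 3.7% × 282/365 = £78,126.3616
2 Jun – 31 Jul 2001: 60 days at 40.5 mills → £2,733,000 × 4.05% × 60/365 = £18,195.0411
Total = £99,421.2986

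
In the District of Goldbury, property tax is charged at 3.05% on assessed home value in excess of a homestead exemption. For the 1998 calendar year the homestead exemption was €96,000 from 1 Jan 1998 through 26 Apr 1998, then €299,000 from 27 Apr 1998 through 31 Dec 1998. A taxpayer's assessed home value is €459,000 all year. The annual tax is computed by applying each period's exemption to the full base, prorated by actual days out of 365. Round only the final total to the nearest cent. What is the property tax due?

€6,847.71

1 Jan – 26 Apr 1998: 116 days, exemption €96,000 → (€459,000 − €96,000) × 3.05% × 116/365 = €3,518.6137
27 Apr – 31 Dec 1998: 249 days, exemption €299,000 → (€459,000 − €299,000) × 3.05% × 249/365 = €3,329.0959
Total = €6,847.7096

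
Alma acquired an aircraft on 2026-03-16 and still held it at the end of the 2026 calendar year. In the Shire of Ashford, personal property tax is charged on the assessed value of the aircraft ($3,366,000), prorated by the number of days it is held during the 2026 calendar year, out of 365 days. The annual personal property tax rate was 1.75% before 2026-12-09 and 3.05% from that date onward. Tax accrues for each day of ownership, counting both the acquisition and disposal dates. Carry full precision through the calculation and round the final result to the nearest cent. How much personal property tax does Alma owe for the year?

2026-03-16 to 2026-12-08: 268 days at 1.75% → $3,366,000 × 1.75% × 268/365 = $43,250.7945
2026-12-09 to 2026-12-31: 23 days at 3.05% → $3,366,000 × 3.05% × 23/365 = $6,469.1753
Total = $49,719.9699

$49,719.97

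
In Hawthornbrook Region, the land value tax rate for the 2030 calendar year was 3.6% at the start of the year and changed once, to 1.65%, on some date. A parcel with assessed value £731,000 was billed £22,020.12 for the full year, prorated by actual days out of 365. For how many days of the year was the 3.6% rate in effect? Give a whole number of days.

255 days

Let d = days at the first rate; then 365 − d days at the second rate.
£731,000 × [3.6%·d + 1.65%·(365−d)] / 365 = £22,020.12
Solving gives d = 255, so the new rate took effect on 13 September 2030.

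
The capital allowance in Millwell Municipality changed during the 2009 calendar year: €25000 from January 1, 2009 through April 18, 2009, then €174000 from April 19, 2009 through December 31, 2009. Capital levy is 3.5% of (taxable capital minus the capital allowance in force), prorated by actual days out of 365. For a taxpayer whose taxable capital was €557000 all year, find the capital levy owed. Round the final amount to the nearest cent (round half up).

€14948.07

January 1 – April 18, 2009: 108 days, exemption €25000 → (€557000 − €25000) × 3.5% × 108/365 = €5509.4795
April 19 – December 31, 2009: 257 days, exemption €174000 → (€557000 − €174000) × 3.5% × 257/365 = €9438.5890
Total = €14948.0685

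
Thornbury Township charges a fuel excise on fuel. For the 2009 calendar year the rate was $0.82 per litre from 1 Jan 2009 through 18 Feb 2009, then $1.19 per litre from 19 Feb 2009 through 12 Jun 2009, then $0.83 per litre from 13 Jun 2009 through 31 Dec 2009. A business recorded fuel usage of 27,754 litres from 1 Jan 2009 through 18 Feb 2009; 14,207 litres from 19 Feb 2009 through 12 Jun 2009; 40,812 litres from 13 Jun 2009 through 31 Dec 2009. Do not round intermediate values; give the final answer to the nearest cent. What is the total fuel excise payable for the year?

1 Jan – 18 Feb 2009: 27,754 litres at $0.82/litre → $22758.28
19 Feb – 12 Jun 2009: 14,207 litres at $1.19/litre → $16906.33
13 Jun – 31 Dec 2009: 40,812 litres at $0.83/litre → $33873.96

$73538.57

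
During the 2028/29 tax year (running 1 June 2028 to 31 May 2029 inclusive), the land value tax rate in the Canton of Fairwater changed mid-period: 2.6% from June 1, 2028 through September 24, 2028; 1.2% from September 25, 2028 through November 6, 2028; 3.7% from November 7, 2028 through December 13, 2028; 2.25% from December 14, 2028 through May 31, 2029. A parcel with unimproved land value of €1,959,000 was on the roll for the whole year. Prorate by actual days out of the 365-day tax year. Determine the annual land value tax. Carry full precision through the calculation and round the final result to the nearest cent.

June 1 – September 24, 2028: 116 days at 2.6% → €1,959,000 × 2.6% × 116/365 = €16,187.2438
September 25 – November 6, 2028: 43 days at 1.2% → €1,959,000 × 1.2% × 43/365 = €2,769.4356
November 7 – December 13, 2028: 37 days at 3.7% → €1,959,000 × 3.7% × 37/365 = €7,347.5918
December 14, 2028 – May 31, 2029: 169 days at 2.25% → €1,959,000 × 2.25% × 169/365 = €20,408.4863
Total = €46,712.7575

€46,712.76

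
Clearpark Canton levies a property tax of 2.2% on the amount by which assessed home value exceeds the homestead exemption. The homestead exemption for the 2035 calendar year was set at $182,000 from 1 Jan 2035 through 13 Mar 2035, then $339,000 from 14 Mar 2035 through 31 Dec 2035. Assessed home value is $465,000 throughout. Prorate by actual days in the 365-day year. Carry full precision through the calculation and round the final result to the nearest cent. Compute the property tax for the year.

1 Jan – 13 Mar 2035: 72 days, exemption $182,000 → ($465,000 − $182,000) × 2.2% × 72/365 = $1,228.1425
14 Mar – 31 Dec 2035: 293 days, exemption $339,000 → ($465,000 − $339,000) × 2.2% × 293/365 = $2,225.1945
Total = $3,453.3370

$3,453.34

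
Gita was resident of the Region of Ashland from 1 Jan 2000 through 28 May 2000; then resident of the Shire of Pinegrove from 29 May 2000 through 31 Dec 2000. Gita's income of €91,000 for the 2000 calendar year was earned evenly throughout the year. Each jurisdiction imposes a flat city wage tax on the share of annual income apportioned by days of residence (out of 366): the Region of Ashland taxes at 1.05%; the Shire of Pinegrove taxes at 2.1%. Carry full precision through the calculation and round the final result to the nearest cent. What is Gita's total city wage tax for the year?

€1,522.01

The Region of Ashland, 1 Jan – 28 May 2000: 149 days → €91,000 × 1.05% × 149/366 = €388.9877
The Shire of Pinegrove, 29 May – 31 Dec 2000: 217 days → €91,000 × 2.1% × 217/366 = €1,133.0246
Total = €1,522.0123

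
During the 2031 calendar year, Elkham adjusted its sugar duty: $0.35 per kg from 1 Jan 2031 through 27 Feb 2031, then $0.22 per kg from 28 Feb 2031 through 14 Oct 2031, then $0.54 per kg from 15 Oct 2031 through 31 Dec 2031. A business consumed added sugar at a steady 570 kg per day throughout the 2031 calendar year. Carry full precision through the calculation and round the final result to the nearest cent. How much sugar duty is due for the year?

1 Jan – 27 Feb 2031: 58 days × 570 kg/day = 33,060 kg at $0.35/kg → $11,571.00
28 Feb – 14 Oct 2031: 229 days × 570 kg/day = 130,530 kg at $0.22/kg → $28,716.60
15 Oct – 31 Dec 2031: 78 days × 570 kg/day = 44,460 kg at $0.54/kg → $24,008.40

$64,296.00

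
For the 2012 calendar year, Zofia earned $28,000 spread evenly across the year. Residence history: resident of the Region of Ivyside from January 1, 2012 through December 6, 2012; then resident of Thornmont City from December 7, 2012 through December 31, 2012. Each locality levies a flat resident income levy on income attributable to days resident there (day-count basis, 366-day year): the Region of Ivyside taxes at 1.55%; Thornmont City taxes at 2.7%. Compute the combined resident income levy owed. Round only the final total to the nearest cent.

$455.99

The Region of Ivyside, January 1 – December 6, 2012: 341 days → $28,000 × 1.55% × 341/366 = $404.3552
Thornmont City, December 7 – December 31, 2012: 25 days → $28,000 × 2.7% × 25/366 = $51.6393
Total = $455.9945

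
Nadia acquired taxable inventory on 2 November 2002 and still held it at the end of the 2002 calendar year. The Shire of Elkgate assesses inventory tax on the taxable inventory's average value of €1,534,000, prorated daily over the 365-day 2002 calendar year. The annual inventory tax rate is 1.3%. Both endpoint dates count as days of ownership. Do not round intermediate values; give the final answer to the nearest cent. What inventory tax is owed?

Days held (2 November – 31 December 2002): 60 out of 365
Tax = €1,534,000 × 1.3% × 60/365 = €3,278.1370

€3,278.14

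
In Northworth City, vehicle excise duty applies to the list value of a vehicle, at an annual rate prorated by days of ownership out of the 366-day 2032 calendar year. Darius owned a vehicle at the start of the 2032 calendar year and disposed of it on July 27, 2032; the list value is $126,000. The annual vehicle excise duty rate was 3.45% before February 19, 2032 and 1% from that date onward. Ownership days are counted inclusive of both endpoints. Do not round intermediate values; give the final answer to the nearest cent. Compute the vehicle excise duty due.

$1,132.80

January 1 – February 18, 2032: 49 days at 3.45% → $126,000 × 3.45% × 49/366 = $581.9754
February 19 – July 27, 2032: 160 days at 1% → $126,000 × 1% × 160/366 = $550.8197
Total = $1,132.7951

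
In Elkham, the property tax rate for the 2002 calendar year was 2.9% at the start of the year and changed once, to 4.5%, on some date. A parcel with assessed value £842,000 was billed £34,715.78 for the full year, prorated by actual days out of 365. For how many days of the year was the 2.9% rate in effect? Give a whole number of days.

Let d = days at the first rate; then 365 − d days at the second rate.
£842,000 × [2.9%·d + 4.5%·(365−d)] / 365 = £34,715.78
Solving gives d = 86, so the new rate took effect on March 28, 2002.

86 days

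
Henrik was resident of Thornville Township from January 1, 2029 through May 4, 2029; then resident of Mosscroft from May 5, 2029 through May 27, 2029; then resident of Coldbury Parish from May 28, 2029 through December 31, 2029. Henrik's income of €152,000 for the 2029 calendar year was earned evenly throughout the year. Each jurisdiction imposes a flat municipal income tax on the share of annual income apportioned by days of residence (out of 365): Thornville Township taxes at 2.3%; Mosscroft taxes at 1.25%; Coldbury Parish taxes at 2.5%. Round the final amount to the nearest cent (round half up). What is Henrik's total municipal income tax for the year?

Thornville Township, January 1 – May 4, 2029: 124 days → €152,000 × 2.3% × 124/365 = €1,187.6822
Mosscroft, May 5 – May 27, 2029: 23 days → €152,000 × 1.25% × 23/365 = €119.7260
Coldbury Parish, May 28 – December 31, 2029: 218 days → €152,000 × 2.5% × 218/365 = €2,269.5890
Total = €3,576.9973

€3,577.00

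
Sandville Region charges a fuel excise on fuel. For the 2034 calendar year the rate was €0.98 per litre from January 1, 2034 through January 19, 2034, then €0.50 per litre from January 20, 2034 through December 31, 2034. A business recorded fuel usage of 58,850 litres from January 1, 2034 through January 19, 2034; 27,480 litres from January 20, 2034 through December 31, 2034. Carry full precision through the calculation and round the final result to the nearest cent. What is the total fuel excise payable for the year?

January 1 – January 19, 2034: 58,850 litres at €0.98/litre → €57,673.00
January 20 – December 31, 2034: 27,480 litres at €0.50/litre → €13,740.00

€71,413.00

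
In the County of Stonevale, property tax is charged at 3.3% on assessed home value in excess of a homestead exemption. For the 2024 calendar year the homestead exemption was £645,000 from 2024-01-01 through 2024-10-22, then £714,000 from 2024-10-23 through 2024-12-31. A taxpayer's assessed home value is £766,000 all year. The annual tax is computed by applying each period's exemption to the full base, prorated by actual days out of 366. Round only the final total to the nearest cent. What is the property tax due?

£3,557.51

2024-01-01 to 2024-10-22: 296 days, exemption £645,000 → (£766,000 − £645,000) × 3.3% × 296/366 = £3,229.3115
2024-10-23 to 2024-12-31: 70 days, exemption £714,000 → (£766,000 − £714,000) × 3.3% × 70/366 = £328.1967
Total = £3,557.5082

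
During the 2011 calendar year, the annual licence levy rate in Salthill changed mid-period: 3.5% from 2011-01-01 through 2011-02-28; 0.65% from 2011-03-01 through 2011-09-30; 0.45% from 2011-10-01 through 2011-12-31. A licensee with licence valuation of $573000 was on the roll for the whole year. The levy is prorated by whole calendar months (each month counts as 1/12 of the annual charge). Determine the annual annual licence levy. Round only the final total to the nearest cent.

$6159.75

2011-01-01 to 2011-02-28: 2 months at 3.5% → $573000 × 3.5% × 2/12 = $3342.5000
2011-03-01 to 2011-09-30: 7 months at 0.65% → $573000 × 0.65% × 7/12 = $2172.6250
2011-10-01 to 2011-12-31: 3 months at 0.45% → $573000 × 0.45% × 3/12 = $644.6250
Total = $6159.7500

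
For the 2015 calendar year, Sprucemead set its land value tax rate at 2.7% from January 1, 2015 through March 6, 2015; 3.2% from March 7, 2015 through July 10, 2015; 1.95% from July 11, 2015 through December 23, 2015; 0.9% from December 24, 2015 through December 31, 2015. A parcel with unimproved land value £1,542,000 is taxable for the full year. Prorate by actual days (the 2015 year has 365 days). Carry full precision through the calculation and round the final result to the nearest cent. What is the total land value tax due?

January 1 – March 6, 2015: 65 days at 2.7% → £1,542,000 × 2.7% × 65/365 = £7,414.2740
March 7 – July 10, 2015: 126 days at 3.2% → £1,542,000 × 3.2% × 126/365 = £17,033.8192
July 11 – December 23, 2015: 166 days at 1.95% → £1,542,000 × 1.95% × 166/365 = £13,675.2164
December 24 – December 31, 2015: 8 days at 0.9% → £1,542,000 × 0.9% × 8/365 = £304.1753
Total = £38,427.4849

£38,427.48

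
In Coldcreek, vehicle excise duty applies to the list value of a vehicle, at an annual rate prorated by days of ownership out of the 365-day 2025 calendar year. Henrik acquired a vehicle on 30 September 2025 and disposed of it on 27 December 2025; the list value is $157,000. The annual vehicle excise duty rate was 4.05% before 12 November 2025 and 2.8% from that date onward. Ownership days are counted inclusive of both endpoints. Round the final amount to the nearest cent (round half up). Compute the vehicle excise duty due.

$1,303.10

30 September – 11 November 2025: 43 days at 4.05% → $157,000 × 4.05% × 43/365 = $749.0836
12 November – 27 December 2025: 46 days at 2.8% → $157,000 × 2.8% × 46/365 = $554.0164
Total = $1,303.1000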